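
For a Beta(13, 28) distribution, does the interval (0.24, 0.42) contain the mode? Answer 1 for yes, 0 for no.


Mode of Beta(a,b) = (a-1)/(a+b-2)
= (13-1)/(13+28-2) = 0.3077
Check: 0.24 <= 0.3077 <= 0.42?
Result: 1

1


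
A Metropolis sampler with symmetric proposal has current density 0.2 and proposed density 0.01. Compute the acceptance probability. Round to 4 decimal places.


For symmetric proposals, acceptance = min(1, pi(x*)/pi(x))
= min(1, 0.01/0.2)
= min(1, 0.05) = 0.05

0.05


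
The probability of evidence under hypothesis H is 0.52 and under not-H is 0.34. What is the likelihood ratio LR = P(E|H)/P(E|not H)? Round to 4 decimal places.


LR = 0.52 / 0.34
= 1.5294

1.5294


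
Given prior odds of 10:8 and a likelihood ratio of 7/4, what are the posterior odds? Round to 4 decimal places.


Posterior odds = prior odds * LR
Prior odds = 10/8 = 1.25
LR = 7/4 = 1.75
Posterior odds = 1.25 * 1.75 = 2.1875

2.1875


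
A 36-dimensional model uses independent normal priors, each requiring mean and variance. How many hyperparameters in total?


Per parameter: 2 (mean and variance).
Total = 36 * 2 = 72

72


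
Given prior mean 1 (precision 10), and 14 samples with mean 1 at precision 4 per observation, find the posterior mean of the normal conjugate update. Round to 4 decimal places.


The posterior mean is a precision-weighted average of prior and data.
Post. prec. = 10 + 56 = 66
Post. mean = (10 + 56)/66 = 66/66 = 1.0

1.0


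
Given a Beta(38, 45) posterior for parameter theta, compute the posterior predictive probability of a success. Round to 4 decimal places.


For a Beta-Bernoulli model, the predictive probability is the mean:
P(success) = 38/(38+45) = 38/83 = 0.4578

0.4578


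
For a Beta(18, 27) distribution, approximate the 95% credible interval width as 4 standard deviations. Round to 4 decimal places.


Variance of Beta(a,b) = ab / ((a+b)^2 * (a+b+1))
= 18*27 / ((45)^2 * 46)
= 0.0052
SD = sqrt(0.0052) = 0.0722
Width = 4 * SD = 0.2889

0.2889


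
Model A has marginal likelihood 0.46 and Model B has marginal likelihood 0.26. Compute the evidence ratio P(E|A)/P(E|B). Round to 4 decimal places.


Evidence ratio = P(E|A) / P(E|B)
= 0.46 / 0.26
= 1.7692

1.7692


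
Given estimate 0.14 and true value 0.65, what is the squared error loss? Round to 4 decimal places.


Squared error = (estimate - true)^2
Difference = -0.51
Loss = -0.51^2 = 0.2601

0.2601


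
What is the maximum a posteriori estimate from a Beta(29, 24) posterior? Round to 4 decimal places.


The MAP estimate equals the mode of the distribution.
Mode of Beta(a,b) = (a-1)/(a+b-2)
= 28/51
= 0.549

0.549


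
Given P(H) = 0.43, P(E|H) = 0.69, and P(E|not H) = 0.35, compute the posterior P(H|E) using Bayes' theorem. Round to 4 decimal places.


By Bayes' theorem: P(H|E) = P(E|H)*P(H) / P(E)
P(E) = P(E|H)*P(H) + P(E|not H)*P(not H)
P(E) = 0.69*0.43 + 0.35*0.57 = 0.4962
P(H|E) = 0.69*0.43 / 0.4962 = 0.5979

0.5979


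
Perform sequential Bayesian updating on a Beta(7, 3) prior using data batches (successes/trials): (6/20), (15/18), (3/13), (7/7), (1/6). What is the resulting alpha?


Accumulate successes: 32
Posterior alpha = prior alpha + sum of successes
= 7 + 32 = 39

39


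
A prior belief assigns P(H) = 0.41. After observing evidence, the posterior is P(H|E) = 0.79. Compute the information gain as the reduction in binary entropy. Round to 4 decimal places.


H(prior) = -0.41*log2(0.41) - 0.59*log2(0.59)
= 0.9765
H(post) = -0.79*log2(0.79) - 0.21*log2(0.21)
= 0.7415
IG = 0.9765 - 0.7415 = 0.235

0.235


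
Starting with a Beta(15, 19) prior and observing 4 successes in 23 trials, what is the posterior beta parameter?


Posterior beta = prior beta + failures
Failures = 23 - 4 = 19
beta_post = 19 + 19 = 38

38


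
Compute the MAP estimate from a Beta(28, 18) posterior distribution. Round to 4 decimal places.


MAP = mode of Beta distribution
= (alpha - 1)/(alpha + beta - 2)
= (28-1)/(28+18-2)
= 27/44 = 0.6136

0.6136


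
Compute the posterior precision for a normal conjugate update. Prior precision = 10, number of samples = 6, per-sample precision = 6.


tau_post = tau_0 + n * tau
= 10 + 6 * 6 = 46

46


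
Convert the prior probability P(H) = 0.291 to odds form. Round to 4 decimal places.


P(not H) = 1 - 0.291 = 0.709
Odds = 0.291 / 0.709 = 0.4104

0.4104


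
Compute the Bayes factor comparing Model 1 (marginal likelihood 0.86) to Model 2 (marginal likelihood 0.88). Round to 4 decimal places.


BF12 = marginal likelihood of M1 / marginal likelihood of M2
= 0.86/0.88
= 0.9773

0.9773


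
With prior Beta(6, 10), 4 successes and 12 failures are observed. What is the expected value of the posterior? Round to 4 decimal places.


Posterior = Beta(10, 22)
E[theta] = alpha/(alpha+beta)
= 10/32 = 0.3125

0.3125


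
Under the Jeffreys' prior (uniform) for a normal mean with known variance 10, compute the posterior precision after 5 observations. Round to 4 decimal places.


Prior precision = 0 (flat prior).
Post. prec. = 0 + n/var = 5/10 = 0.5

0.5


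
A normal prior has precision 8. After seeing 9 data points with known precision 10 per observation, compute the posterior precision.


In the conjugate normal model, precisions add:
tau_posterior = tau_prior + n * tau_data
= 8 + 9*10 = 98

98


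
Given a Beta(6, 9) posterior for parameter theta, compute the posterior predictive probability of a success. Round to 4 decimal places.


For a Beta-Bernoulli model, the predictive probability is the mean:
P(success) = 6/(6+9) = 6/15 = 0.4

0.4


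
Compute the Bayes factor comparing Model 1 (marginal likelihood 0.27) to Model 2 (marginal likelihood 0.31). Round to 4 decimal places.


BF12 = marginal likelihood of M1 / marginal likelihood of M2
= 0.27/0.31
= 0.871

0.871


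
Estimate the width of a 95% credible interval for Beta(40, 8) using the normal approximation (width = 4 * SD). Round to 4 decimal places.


For Beta(a,b): Var = ab/((a+b)^2(a+b+1))
Var = 0.0028, SD = 0.0532
Approximate 95% CI width = 4 * 0.0532 = 0.213

0.213


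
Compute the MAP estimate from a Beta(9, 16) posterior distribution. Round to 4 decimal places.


MAP = mode of Beta distribution
= (alpha - 1)/(alpha + beta - 2)
= (9-1)/(9+16-2)
= 8/23 = 0.3478

0.3478


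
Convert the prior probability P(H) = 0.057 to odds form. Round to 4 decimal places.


P(not H) = 1 - 0.057 = 0.943
Odds = 0.057 / 0.943 = 0.0604

0.0604


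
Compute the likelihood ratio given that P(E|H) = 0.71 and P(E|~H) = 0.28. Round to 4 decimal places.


LR = P(E|H) / P(E|~H)
= 0.71 / 0.28 = 2.5357

2.5357


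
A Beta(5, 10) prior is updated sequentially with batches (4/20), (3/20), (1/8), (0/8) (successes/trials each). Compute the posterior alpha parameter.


Sequential conjugate updating is equivalent to a single batch update.
Total successes across all batches = 8
alpha_posterior = alpha_prior + total_successes = 5 + 8
= 13

13


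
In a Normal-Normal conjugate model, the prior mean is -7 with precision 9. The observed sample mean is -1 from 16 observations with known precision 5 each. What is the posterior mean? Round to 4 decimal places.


Posterior precision = tau0 + n*tau = 9 + 16*5 = 89
Posterior mean = (tau0*mu0 + n*tau*xbar) / posterior_precision
= (9*-7 + 16*5*-1) / 89
= -143 / 89 = -1.6067

-1.6067


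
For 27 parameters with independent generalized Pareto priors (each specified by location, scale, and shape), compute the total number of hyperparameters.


A generalized Pareto prior has 3 hyperparameters per parameter.
Total = 27 * 3 = 81

81


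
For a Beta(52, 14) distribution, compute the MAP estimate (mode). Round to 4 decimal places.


MAP = mode = (a-1)/(a+b-2)
= (52-1)/(52+14-2)
= 51/64 = 0.7969

0.7969


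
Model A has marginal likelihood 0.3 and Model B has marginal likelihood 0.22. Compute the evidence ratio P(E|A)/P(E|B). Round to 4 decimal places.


Evidence ratio = P(E|A) / P(E|B)
= 0.3 / 0.22
= 1.3636

1.3636


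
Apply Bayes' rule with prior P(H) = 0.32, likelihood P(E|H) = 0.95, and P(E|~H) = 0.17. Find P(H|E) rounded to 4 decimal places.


Step 1: Compute marginal P(E) = P(E|H)P(H) + P(E|~H)P(~H)
= 0.95*0.32 + 0.17*0.68 = 0.4196
Step 2: P(H|E) = P(E|H)P(H)/P(E) = 0.304/0.4196
= 0.7245

0.7245


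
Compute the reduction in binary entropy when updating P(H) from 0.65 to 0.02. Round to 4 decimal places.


H_before = -p*log2(p) - (1-p)*log2(1-p) for p=0.65: 0.9341
H_after for p=0.02: 0.1414
Reduction = 0.9341 - 0.1414 = 0.7926

0.7926


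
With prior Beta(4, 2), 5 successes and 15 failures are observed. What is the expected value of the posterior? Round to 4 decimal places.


Posterior = Beta(9, 17)
E[theta] = alpha/(alpha+beta)
= 9/26 = 0.3462

0.3462


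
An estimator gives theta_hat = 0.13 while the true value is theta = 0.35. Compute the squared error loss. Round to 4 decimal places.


The squared error loss is (theta_hat - theta)^2
= (0.13 - 0.35)^2
= (-0.22)^2 = 0.0484

0.0484


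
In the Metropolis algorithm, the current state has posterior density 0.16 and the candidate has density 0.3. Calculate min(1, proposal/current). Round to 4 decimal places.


Ratio = 0.3/0.16 = 1.875
Acceptance probability = min(1, 1.875)
= 1.0

1.0


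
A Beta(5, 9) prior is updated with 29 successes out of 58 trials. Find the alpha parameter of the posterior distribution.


In the Beta-Binomial conjugate update:
alpha_post = alpha_prior + successes
= 5 + 29
= 34

34


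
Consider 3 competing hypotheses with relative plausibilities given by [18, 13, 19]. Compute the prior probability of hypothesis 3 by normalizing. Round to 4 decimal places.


Sum of weights = 18 + 13 + 19 = 50
Normalized prior for H3 = 19 / 50
= 0.38

0.38


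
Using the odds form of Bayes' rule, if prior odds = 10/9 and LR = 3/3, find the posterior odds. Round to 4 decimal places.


Bayes' rule in odds form: posterior odds = prior odds * LR
= (10 * 3) / (9 * 3)
= 30/27 = 1.1111

1.1111


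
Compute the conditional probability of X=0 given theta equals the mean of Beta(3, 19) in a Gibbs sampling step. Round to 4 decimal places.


Mean of Beta(3, 19) = 0.1364
P(X=0 | theta=0.1364) = 0.8636

0.8636


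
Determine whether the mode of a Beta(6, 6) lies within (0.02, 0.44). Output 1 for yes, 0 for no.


First find the mode: (a-1)/(a+b-2) = 0.5
Is 0.5 in (0.02, 0.44)? 0

0


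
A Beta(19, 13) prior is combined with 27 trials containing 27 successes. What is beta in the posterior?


In conjugate updating:
beta_posterior = beta_prior + (n - k)
= 13 + (27 - 27)
= 13 + 0 = 13

13


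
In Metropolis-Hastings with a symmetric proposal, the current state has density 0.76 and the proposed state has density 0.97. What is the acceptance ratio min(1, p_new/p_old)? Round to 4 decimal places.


Ratio = p_new / p_old = 0.97 / 0.76 = 1.2763
Acceptance = min(1, 1.2763) = 1.0

1.0


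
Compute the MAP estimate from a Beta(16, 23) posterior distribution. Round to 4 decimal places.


MAP = mode of Beta distribution
= (alpha - 1)/(alpha + beta - 2)
= (16-1)/(16+23-2)
= 15/37 = 0.4054

0.4054


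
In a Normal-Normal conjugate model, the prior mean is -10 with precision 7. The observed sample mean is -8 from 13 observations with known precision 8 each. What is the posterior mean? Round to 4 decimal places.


Posterior precision = tau0 + n*tau = 7 + 13*8 = 111
Posterior mean = (tau0*mu0 + n*tau*xbar) / posterior_precision
= (7*-10 + 13*8*-8) / 111
= -902 / 111 = -8.1261

-8.1261


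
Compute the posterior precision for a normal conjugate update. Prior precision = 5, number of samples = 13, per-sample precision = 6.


tau_post = tau_0 + n * tau
= 5 + 13 * 6 = 83

83


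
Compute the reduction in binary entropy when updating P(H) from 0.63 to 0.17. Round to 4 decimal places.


H_before = -p*log2(p) - (1-p)*log2(1-p) for p=0.63: 0.9507
H_after for p=0.17: 0.6577
Reduction = 0.9507 - 0.6577 = 0.293

0.293


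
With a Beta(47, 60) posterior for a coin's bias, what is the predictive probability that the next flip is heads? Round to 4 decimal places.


The predictive probability equals the posterior mean.
P(next = heads) = alpha / (alpha + beta)
= 47 / 107 = 0.4393

0.4393


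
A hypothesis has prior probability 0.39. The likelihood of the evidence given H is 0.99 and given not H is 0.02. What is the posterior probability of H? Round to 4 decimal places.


Using Bayes' theorem:
P(E) = 0.39 * 0.99 + 0.61 * 0.02
P(E) = 0.3983
P(H|E) = (0.39 * 0.99) / 0.3983 = 0.9694

0.9694


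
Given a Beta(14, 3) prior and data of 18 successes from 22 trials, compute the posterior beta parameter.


Number of failures = 22 - 18 = 4
Posterior beta = 3 + 4 = 7

7


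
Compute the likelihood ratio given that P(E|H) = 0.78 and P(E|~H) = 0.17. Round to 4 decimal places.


LR = P(E|H) / P(E|~H)
= 0.78 / 0.17 = 4.5882

4.5882


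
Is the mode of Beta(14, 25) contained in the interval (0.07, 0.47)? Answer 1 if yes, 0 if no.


Mode = (a-1)/(a+b-2) = 13/37 = 0.3514
Interval: (0.07, 0.47)
Contains mode? 1

1


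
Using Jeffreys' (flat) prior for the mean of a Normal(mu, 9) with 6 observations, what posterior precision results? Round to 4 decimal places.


Flat prior means prior precision is 0.
Posterior precision = n / sigma^2 = 6/9 = 0.6667

0.6667


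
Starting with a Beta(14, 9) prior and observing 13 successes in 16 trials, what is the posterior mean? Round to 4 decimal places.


Posterior parameters: alpha = 14 + 13 = 27
beta = 9 + 3 = 12
Posterior mean = alpha / (alpha + beta) = 27 / 39
= 0.6923

0.6923


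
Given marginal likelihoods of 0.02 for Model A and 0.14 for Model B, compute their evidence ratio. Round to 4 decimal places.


Ratio = ML(A) / ML(B) = 0.02/0.14
= 0.1429

0.1429


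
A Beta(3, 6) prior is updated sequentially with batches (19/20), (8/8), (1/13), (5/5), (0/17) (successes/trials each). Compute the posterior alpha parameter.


Sequential conjugate updating is equivalent to a single batch update.
Total successes across all batches = 33
alpha_posterior = alpha_prior + total_successes = 3 + 33
= 36

36


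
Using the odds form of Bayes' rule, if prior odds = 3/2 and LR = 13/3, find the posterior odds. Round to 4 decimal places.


Bayes' rule in odds form: posterior odds = prior odds * LR
= (3 * 13) / (2 * 3)
= 39/6 = 6.5

6.5


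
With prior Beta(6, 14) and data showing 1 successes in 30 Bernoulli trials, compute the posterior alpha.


Conjugate update: alpha_posterior = alpha_prior + k
= 6 + 1 = 7

7


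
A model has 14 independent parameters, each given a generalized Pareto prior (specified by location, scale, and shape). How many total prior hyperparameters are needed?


Each generalized Pareto prior needs 3 hyperparameters (location, scale, and shape).
Total = 3 * 14 = 42

42


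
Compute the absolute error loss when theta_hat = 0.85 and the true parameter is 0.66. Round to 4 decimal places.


L = |theta_hat - theta_true|
= |0.85 - 0.66| = 0.19

0.19


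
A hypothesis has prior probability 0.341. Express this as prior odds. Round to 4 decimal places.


Odds = P(H) / P(not H) = 0.341 / 0.659
= 0.5175

0.5175


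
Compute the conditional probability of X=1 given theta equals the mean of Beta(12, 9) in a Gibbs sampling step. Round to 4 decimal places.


Mean of Beta(12, 9) = 0.5714
P(X=1 | theta=0.5714) = 0.5714

0.5714


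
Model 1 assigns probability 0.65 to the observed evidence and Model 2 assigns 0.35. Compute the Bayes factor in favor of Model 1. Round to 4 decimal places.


BF = P(data|M1) / P(data|M2)
= 0.65 / 0.35 = 1.8571

1.8571


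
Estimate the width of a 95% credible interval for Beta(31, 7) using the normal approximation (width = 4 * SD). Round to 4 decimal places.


For Beta(a,b): Var = ab/((a+b)^2(a+b+1))
Var = 0.0039, SD = 0.0621
Approximate 95% CI width = 4 * 0.0621 = 0.2483

0.2483


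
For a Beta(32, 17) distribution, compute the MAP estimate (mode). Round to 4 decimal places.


MAP = mode = (a-1)/(a+b-2)
= (32-1)/(32+17-2)
= 31/47 = 0.6596

0.6596


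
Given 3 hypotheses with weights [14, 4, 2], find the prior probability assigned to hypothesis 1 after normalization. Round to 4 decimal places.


To normalize, divide each weight by the sum of all weights.
Sum = 20
Prior(H1) = 14/20 = 0.7

0.7


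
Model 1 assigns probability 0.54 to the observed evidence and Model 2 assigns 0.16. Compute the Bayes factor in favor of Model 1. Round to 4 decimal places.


BF = P(data|M1) / P(data|M2)
= 0.54 / 0.16 = 3.375

3.375


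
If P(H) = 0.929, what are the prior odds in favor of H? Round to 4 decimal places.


Prior odds = P(H) / (1 - P(H))
= 0.929 / 0.071
= 13.0845

13.0845


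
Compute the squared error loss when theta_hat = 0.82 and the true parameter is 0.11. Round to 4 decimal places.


L = (theta_hat - theta_true)^2
= (0.82 - 0.11)^2
= 0.71^2 = 0.5041

0.5041


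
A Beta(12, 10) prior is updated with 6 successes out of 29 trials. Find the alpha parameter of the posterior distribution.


In the Beta-Binomial conjugate update:
alpha_post = alpha_prior + successes
= 12 + 6
= 18

18


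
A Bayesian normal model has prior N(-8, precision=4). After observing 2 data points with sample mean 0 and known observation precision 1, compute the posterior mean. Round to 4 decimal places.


Posterior mean = (prior_precision * prior_mean + n * data_precision * data_mean) / (prior_precision + n * data_precision)
Numerator = 4*-8 + 2*1*0 = -32
Denominator = 4 + 2*1 = 6
Posterior mean = -5.3333

-5.3333


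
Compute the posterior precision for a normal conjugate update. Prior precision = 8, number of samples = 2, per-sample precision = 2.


tau_post = tau_0 + n * tau
= 8 + 2 * 2 = 12

12


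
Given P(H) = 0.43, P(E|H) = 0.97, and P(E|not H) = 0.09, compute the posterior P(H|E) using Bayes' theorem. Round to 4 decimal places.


By Bayes' theorem: P(H|E) = P(E|H)*P(H) / P(E)
P(E) = P(E|H)*P(H) + P(E|not H)*P(not H)
P(E) = 0.97*0.43 + 0.09*0.57 = 0.4684
P(H|E) = 0.97*0.43 / 0.4684 = 0.8905

0.8905


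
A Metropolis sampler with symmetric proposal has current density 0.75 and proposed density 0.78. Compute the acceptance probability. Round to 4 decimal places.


For symmetric proposals, acceptance = min(1, pi(x*)/pi(x))
= min(1, 0.78/0.75)
= min(1, 1.04) = 1.0

1.0


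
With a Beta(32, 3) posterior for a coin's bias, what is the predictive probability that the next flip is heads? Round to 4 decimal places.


The predictive probability equals the posterior mean.
P(next = heads) = alpha / (alpha + beta)
= 32 / 35 = 0.9143

0.9143


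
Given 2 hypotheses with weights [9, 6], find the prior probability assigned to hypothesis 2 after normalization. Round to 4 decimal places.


To normalize, divide each weight by the sum of all weights.
Sum = 15
Prior(H2) = 6/15 = 0.4

0.4


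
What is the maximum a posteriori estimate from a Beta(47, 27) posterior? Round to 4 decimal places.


The MAP estimate equals the mode of the distribution.
Mode of Beta(a,b) = (a-1)/(a+b-2)
= 46/72
= 0.6389

0.6389


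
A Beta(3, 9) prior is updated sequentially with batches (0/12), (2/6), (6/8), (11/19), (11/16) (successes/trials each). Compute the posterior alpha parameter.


Sequential conjugate updating is equivalent to a single batch update.
Total successes across all batches = 30
alpha_posterior = alpha_prior + total_successes = 3 + 30
= 33

33


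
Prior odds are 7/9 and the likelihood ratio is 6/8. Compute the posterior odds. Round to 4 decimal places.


Posterior odds = prior odds * likelihood ratio
= (7/9) * (6/8)
= 42 / 72
= 0.5833

0.5833


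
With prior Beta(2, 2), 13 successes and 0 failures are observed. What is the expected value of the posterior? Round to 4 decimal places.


Posterior = Beta(15, 2)
E[theta] = alpha/(alpha+beta)
= 15/17 = 0.8824

0.8824


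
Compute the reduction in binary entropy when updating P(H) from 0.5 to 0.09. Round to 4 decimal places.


H_before = -p*log2(p) - (1-p)*log2(1-p) for p=0.5: 1.0
H_after for p=0.09: 0.4365
Reduction = 1.0 - 0.4365 = 0.5635

0.5635


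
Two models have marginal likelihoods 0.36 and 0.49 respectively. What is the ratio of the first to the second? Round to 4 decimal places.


Evidence ratio = 0.36 / 0.49
= 0.7347

0.7347


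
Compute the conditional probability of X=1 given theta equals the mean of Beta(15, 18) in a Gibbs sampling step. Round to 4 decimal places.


Mean of Beta(15, 18) = 0.4545
P(X=1 | theta=0.4545) = 0.4545

0.4545


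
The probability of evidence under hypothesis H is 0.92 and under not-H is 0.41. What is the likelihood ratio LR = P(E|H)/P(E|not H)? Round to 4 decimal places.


LR = 0.92 / 0.41
= 2.2439

2.2439


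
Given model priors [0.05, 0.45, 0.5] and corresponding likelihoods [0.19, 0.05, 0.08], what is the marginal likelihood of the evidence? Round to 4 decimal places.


P(E) = sum_i P(M_i) P(E|M_i)
= 0.0095 + 0.0225 + 0.04
= 0.072

0.072


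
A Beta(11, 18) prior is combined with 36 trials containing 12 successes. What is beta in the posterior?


In conjugate updating:
beta_posterior = beta_prior + (n - k)
= 18 + (36 - 12)
= 18 + 24 = 42

42


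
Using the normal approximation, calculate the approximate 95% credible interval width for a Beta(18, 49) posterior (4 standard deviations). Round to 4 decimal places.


Var(Beta) = 18*49/(67^2 * 68) = 0.0029
SD = 0.0538
Width ~ 4*SD = 0.215

0.215


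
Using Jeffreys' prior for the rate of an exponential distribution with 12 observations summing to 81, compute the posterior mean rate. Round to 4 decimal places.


Jeffreys' prior leads to posterior Gamma(12, 81).
Mean = 12/81 = 0.1481

0.1481


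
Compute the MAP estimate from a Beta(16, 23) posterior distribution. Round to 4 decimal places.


MAP = mode of Beta distribution
= (alpha - 1)/(alpha + beta - 2)
= (16-1)/(16+23-2)
= 15/37 = 0.4054

0.4054


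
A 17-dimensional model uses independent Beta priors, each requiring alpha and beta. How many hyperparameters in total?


Per parameter: 2 (alpha and beta).
Total = 17 * 2 = 34

34


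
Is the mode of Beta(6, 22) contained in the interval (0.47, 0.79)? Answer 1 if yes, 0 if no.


Mode = (a-1)/(a+b-2) = 5/26 = 0.1923
Interval: (0.47, 0.79)
Contains mode? 0

0


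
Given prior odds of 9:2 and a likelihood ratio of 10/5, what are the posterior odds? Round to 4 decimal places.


Posterior odds = prior odds * LR
Prior odds = 9/2 = 4.5
LR = 10/5 = 2.0
Posterior odds = 4.5 * 2.0 = 9.0

9.0


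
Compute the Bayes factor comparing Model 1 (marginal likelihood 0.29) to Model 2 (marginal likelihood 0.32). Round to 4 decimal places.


BF12 = marginal likelihood of M1 / marginal likelihood of M2
= 0.29/0.32
= 0.9062

0.9062


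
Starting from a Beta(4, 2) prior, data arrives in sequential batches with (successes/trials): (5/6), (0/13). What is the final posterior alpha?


In sequential Bayesian updating, we sum all successes.
Total successes = 5
Final alpha = 4 + 5 = 9

9


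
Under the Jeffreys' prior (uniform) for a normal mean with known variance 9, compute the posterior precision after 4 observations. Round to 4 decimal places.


Prior precision = 0 (flat prior).
Post. prec. = 0 + n/var = 4/9 = 0.4444

0.4444


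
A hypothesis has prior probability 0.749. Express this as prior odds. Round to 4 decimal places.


Odds = P(H) / P(not H) = 0.749 / 0.251
= 2.9841

2.9841


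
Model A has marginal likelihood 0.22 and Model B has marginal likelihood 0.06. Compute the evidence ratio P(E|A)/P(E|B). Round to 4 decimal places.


Evidence ratio = P(E|A) / P(E|B)
= 0.22 / 0.06
= 3.6667

3.6667


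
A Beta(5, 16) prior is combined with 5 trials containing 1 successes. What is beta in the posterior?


In conjugate updating:
beta_posterior = beta_prior + (n - k)
= 16 + (5 - 1)
= 16 + 4 = 20

20


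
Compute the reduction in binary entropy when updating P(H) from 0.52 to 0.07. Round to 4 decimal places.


H_before = -p*log2(p) - (1-p)*log2(1-p) for p=0.52: 0.9988
H_after for p=0.07: 0.3659
Reduction = 0.9988 - 0.3659 = 0.6329

0.6329


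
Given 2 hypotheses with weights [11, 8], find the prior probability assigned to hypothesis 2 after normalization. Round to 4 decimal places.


To normalize, divide each weight by the sum of all weights.
Sum = 19
Prior(H2) = 8/19 = 0.4211

0.4211


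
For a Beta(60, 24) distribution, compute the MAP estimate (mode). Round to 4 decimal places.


MAP = mode = (a-1)/(a+b-2)
= (60-1)/(60+24-2)
= 59/82 = 0.7195

0.7195


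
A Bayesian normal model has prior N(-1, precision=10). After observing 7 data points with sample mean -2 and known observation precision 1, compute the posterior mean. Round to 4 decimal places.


Posterior mean = (prior_precision * prior_mean + n * data_precision * data_mean) / (prior_precision + n * data_precision)
Numerator = 10*-1 + 7*1*-2 = -24
Denominator = 10 + 7*1 = 17
Posterior mean = -1.4118

-1.4118


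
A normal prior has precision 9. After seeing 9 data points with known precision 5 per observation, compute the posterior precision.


In the conjugate normal model, precisions add:
tau_posterior = tau_prior + n * tau_data
= 9 + 9*5 = 54

54


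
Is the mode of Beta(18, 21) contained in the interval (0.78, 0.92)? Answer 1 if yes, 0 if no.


Mode = (a-1)/(a+b-2) = 17/37 = 0.4595
Interval: (0.78, 0.92)
Contains mode? 0

0


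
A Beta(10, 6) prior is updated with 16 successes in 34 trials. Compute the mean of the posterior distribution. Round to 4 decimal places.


After update: Beta(26, 24)
Mean = 26 / (26 + 24) = 26 / 50
= 0.52

0.52


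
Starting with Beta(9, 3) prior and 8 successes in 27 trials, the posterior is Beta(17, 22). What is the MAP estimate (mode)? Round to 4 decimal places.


The mode of Beta(a, b) when a > 1 and b > 1 is (a-1)/(a+b-2)
= (17 - 1) / (17 + 22 - 2)
= 16 / 37
= 0.4324

0.4324


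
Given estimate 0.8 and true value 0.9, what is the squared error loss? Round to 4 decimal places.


Squared error = (estimate - true)^2
Difference = -0.1
Loss = -0.1^2 = 0.01

0.01


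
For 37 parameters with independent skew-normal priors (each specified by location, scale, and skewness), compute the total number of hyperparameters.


A skew-normal prior has 3 hyperparameters per parameter.
Total = 37 * 3 = 111

111


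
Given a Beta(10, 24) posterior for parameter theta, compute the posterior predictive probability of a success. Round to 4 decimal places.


For a Beta-Bernoulli model, the predictive probability is the mean:
P(success) = 10/(10+24) = 10/34 = 0.2941

0.2941


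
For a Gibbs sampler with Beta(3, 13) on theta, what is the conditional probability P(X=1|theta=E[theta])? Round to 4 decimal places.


E[theta] = 3/(3+13) = 0.1875
P(X=1|theta) = theta = 0.1875

0.1875


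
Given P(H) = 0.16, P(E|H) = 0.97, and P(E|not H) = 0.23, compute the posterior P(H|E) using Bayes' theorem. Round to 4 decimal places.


By Bayes' theorem: P(H|E) = P(E|H)*P(H) / P(E)
P(E) = P(E|H)*P(H) + P(E|not H)*P(not H)
P(E) = 0.97*0.16 + 0.23*0.84 = 0.3484
P(H|E) = 0.97*0.16 / 0.3484 = 0.4455

0.4455


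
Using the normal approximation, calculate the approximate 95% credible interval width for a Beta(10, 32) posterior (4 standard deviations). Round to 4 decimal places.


Var(Beta) = 10*32/(42^2 * 43) = 0.0042
SD = 0.065
Width ~ 4*SD = 0.2598

0.2598


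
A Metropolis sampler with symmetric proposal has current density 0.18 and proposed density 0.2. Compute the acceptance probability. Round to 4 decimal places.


For symmetric proposals, acceptance = min(1, pi(x*)/pi(x))
= min(1, 0.2/0.18)
= min(1, 1.1111) = 1.0

1.0


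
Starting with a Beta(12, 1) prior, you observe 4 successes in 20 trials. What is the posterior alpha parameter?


For a Beta-Binomial conjugate model:
Posterior alpha = prior alpha + number of successes
= 12 + 4 = 16

16


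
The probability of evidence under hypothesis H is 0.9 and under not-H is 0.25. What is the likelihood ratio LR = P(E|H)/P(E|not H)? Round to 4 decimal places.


LR = 0.9 / 0.25
= 3.6

3.6


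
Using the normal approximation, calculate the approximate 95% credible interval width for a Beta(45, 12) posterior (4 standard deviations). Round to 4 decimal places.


Var(Beta) = 45*12/(57^2 * 58) = 0.0029
SD = 0.0535
Width ~ 4*SD = 0.2141

0.2141


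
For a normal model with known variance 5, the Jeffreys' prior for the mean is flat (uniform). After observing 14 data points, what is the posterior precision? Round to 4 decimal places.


Jeffreys' prior for normal mean (known variance) is flat.
Prior precision = 0.
Posterior precision = prior_prec + n/sigma^2 = 0 + 14/5
= 2.8

2.8


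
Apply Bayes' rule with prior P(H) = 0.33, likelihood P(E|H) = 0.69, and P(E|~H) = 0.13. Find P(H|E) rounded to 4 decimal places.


Step 1: Compute marginal P(E) = P(E|H)P(H) + P(E|~H)P(~H)
= 0.69*0.33 + 0.13*0.67 = 0.3148
Step 2: P(H|E) = P(E|H)P(H)/P(E) = 0.2277/0.3148
= 0.7233

0.7233


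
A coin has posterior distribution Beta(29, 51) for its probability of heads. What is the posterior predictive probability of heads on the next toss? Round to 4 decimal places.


Posterior predictive = E[theta] = alpha/(alpha+beta)
= 29/80
= 0.3625

0.3625


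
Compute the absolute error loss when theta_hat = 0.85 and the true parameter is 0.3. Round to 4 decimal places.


L = |theta_hat - theta_true|
= |0.85 - 0.3| = 0.55

0.55


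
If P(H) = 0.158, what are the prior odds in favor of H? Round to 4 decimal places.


Prior odds = P(H) / (1 - P(H))
= 0.158 / 0.842
= 0.1876

0.1876


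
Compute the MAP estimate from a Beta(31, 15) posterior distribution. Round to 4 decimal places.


MAP = mode of Beta distribution
= (alpha - 1)/(alpha + beta - 2)
= (31-1)/(31+15-2)
= 30/44 = 0.6818

0.6818


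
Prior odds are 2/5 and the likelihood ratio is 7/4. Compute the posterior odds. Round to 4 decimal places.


Posterior odds = prior odds * likelihood ratio
= (2/5) * (7/4)
= 14 / 20
= 0.7

0.7


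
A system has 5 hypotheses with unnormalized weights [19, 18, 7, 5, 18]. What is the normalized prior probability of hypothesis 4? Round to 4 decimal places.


The normalized prior is the weight divided by the total.
Total weight = 67
P(H4) = 5 / 67 = 0.0746

0.0746


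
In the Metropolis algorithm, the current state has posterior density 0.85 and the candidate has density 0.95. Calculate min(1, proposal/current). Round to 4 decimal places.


Ratio = 0.95/0.85 = 1.1176
Acceptance probability = min(1, 1.1176)
= 1.0

1.0


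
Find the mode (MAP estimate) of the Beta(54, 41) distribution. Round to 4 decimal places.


For Beta(a,b) with a,b > 1:
Mode = (a-1)/(a+b-2) = (54-1)/(95-2)
= 53/93 = 0.5699

0.5699


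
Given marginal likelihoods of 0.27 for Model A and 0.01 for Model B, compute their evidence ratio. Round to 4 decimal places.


Ratio = ML(A) / ML(B) = 0.27/0.01
= 27.0

27.0


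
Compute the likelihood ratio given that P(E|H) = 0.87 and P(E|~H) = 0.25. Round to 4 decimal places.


LR = P(E|H) / P(E|~H)
= 0.87 / 0.25 = 3.48

3.48


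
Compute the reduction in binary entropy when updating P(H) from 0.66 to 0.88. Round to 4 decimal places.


H_before = -p*log2(p) - (1-p)*log2(1-p) for p=0.66: 0.9248
H_after for p=0.88: 0.5294
Reduction = 0.9248 - 0.5294 = 0.3955

0.3955


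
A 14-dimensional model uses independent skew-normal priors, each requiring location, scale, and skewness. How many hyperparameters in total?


Per parameter: 3 (location, scale, and skewness).
Total = 14 * 3 = 42

42


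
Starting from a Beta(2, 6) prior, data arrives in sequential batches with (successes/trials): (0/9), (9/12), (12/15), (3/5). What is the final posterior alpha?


In sequential Bayesian updating, we sum all successes.
Total successes = 24
Final alpha = 2 + 24 = 26

26


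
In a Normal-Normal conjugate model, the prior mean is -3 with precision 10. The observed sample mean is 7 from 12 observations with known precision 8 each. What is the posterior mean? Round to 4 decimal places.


Posterior precision = tau0 + n*tau = 10 + 12*8 = 106
Posterior mean = (tau0*mu0 + n*tau*xbar) / posterior_precision
= (10*-3 + 12*8*7) / 106
= 642 / 106 = 6.0566

6.0566


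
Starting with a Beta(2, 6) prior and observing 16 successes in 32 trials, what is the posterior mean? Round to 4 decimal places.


Posterior parameters: alpha = 2 + 16 = 18
beta = 6 + 16 = 22
Posterior mean = alpha / (alpha + beta) = 18 / 40
= 0.45

0.45


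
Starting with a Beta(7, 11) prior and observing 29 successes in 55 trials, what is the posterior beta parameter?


Posterior beta = prior beta + failures
Failures = 55 - 29 = 26
beta_post = 11 + 26 = 37

37


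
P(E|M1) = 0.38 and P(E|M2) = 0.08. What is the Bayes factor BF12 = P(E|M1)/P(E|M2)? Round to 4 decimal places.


Bayes factor BF12 = P(E|M1) / P(E|M2)
= 0.38 / 0.08
= 4.75

4.75


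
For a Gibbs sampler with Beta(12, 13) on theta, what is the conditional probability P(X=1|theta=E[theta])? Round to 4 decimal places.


E[theta] = 12/(12+13) = 0.48
P(X=1|theta) = theta = 0.48

0.48


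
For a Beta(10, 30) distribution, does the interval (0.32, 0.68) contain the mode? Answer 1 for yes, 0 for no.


Mode of Beta(a,b) = (a-1)/(a+b-2)
= (10-1)/(10+30-2) = 0.2368
Check: 0.32 <= 0.2368 <= 0.68?
Result: 0

0


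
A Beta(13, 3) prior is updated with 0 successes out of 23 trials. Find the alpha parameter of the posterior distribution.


In the Beta-Binomial conjugate update:
alpha_post = alpha_prior + successes
= 13 + 0
= 13

13


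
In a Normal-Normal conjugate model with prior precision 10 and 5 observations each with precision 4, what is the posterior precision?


Posterior precision = prior precision + n * observation precision
= 10 + 5 * 4
= 10 + 20 = 30

30


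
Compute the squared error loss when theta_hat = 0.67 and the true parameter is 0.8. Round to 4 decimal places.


L = (theta_hat - theta_true)^2
= (0.67 - 0.8)^2
= -0.13^2 = 0.0169

0.0169


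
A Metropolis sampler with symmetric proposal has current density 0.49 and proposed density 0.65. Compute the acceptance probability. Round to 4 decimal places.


For symmetric proposals, acceptance = min(1, pi(x*)/pi(x))
= min(1, 0.65/0.49)
= min(1, 1.3265) = 1.0

1.0


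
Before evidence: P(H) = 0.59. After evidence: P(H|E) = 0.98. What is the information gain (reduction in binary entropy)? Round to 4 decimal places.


Prior entropy = 0.9765
Posterior entropy = 0.1414
Information gain = 0.9765 - 0.1414 = 0.8351

0.8351


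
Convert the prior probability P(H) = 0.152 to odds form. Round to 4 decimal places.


P(not H) = 1 - 0.152 = 0.848
Odds = 0.152 / 0.848 = 0.1792

0.1792


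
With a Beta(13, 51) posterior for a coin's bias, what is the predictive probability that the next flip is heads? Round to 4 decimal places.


The predictive probability equals the posterior mean.
P(next = heads) = alpha / (alpha + beta)
= 13 / 64 = 0.2031

0.2031


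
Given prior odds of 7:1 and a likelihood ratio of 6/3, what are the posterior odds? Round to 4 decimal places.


Posterior odds = prior odds * LR
Prior odds = 7/1 = 7.0
LR = 6/3 = 2.0
Posterior odds = 7.0 * 2.0 = 14.0

14.0


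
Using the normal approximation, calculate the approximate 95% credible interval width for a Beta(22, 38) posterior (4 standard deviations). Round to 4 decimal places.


Var(Beta) = 22*38/(60^2 * 61) = 0.0038
SD = 0.0617
Width ~ 4*SD = 0.2468

0.2468


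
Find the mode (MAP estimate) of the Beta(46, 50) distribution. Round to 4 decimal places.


For Beta(a,b) with a,b > 1:
Mode = (a-1)/(a+b-2) = (46-1)/(96-2)
= 45/94 = 0.4787

0.4787


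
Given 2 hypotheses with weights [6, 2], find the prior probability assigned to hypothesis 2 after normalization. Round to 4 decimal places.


To normalize, divide each weight by the sum of all weights.
Sum = 8
Prior(H2) = 2/8 = 0.25

0.25


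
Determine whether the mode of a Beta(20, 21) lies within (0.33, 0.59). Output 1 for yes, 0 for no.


First find the mode: (a-1)/(a+b-2) = 0.4872
Is 0.4872 in (0.33, 0.59)? 1

1


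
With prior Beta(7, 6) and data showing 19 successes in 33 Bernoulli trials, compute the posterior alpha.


Conjugate update: alpha_posterior = alpha_prior + k
= 7 + 19 = 26

26


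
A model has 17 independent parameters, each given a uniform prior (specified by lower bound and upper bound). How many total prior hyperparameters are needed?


Each uniform prior needs 2 hyperparameters (lower bound and upper bound).
Total = 2 * 17 = 34

34


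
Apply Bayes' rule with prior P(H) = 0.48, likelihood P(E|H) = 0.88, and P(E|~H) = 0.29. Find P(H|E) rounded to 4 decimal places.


Step 1: Compute marginal P(E) = P(E|H)P(H) + P(E|~H)P(~H)
= 0.88*0.48 + 0.29*0.52 = 0.5732
Step 2: P(H|E) = P(E|H)P(H)/P(E) = 0.4224/0.5732
= 0.7369

0.7369


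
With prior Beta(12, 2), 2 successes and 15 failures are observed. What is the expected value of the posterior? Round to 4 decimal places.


Posterior = Beta(14, 17)
E[theta] = alpha/(alpha+beta)
= 14/31 = 0.4516

0.4516


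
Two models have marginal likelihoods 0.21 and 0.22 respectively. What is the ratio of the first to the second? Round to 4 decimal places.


Evidence ratio = 0.21 / 0.22
= 0.9545

0.9545


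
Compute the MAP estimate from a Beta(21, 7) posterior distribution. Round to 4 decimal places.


MAP = mode of Beta distribution
= (alpha - 1)/(alpha + beta - 2)
= (21-1)/(21+7-2)
= 20/26 = 0.7692

0.7692


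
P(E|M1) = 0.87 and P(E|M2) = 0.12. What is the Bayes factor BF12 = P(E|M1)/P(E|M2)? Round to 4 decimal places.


Bayes factor BF12 = P(E|M1) / P(E|M2)
= 0.87 / 0.12
= 7.25

7.25


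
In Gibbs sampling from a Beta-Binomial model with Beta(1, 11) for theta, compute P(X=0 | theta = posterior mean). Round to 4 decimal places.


Posterior mean = alpha/(alpha+beta) = 1/12 = 0.0833
P(X=0|theta=mean) = 1 - theta = 0.9167

0.9167


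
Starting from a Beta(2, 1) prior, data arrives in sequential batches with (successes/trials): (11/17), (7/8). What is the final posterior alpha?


In sequential Bayesian updating, we sum all successes.
Total successes = 18
Final alpha = 2 + 18 = 20

20


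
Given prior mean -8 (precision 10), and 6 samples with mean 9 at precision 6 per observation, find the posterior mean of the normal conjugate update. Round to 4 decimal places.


The posterior mean is a precision-weighted average of prior and data.
Post. prec. = 10 + 36 = 46
Post. mean = (-80 + 324)/46 = 244/46 = 5.3043

5.3043


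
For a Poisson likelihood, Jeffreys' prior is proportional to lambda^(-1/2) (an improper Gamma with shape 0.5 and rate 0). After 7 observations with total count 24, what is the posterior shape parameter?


Jeffreys' prior for Poisson is proportional to lambda^(-1/2).
Posterior is Gamma(0.5 + S, 0 + n) = Gamma(0.5 + 24, 7).
Posterior shape = 0.5 + S = 0.5 + 24 = 24.5

24.5


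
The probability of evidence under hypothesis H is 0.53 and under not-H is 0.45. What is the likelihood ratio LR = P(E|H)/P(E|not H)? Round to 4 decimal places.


LR = 0.53 / 0.45
= 1.1778

1.1778


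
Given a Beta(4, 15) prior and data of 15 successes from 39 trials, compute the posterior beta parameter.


Number of failures = 39 - 15 = 24
Posterior beta = 15 + 24 = 39

39


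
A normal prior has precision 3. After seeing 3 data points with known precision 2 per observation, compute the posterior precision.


In the conjugate normal model, precisions add:
tau_posterior = tau_prior + n * tau_data
= 3 + 3*2 = 9

9
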